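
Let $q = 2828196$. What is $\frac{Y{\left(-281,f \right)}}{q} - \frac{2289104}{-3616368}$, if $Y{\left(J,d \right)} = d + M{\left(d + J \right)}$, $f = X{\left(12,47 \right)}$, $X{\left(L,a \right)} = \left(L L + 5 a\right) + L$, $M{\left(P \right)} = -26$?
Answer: $\frac{19271889139}{30439873548} \approx 0.63311$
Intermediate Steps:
$X{\left(L,a \right)} = L + L^{2} + 5 a$ ($X{\left(L,a \right)} = \left(L^{2} + 5 a\right) + L = L + L^{2} + 5 a$)
$f = 391$ ($f = 12 + 12^{2} + 5 \cdot 47 = 12 + 144 + 235 = 391$)
$Y{\left(J,d \right)} = -26 + d$ ($Y{\left(J,d \right)} = d - 26 = -26 + d$)
$\frac{Y{\left(-281,f \right)}}{q} - \frac{2289104}{-3616368} = \frac{-26 + 391}{2828196} - \frac{2289104}{-3616368} = 365 \cdot \frac{1}{2828196} - - \frac{143069}{226023} = \frac{365}{2828196} + \frac{143069}{226023} = \frac{19271889139}{30439873548}$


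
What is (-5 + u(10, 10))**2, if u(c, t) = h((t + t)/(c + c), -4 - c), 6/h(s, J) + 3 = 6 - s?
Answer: 4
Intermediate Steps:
h(s, J) = 6/(3 - s) (h(s, J) = 6/(-3 + (6 - s)) = 6/(3 - s))
u(c, t) = -6/(-3 + t/c) (u(c, t) = -6/(-3 + (t + t)/(c + c)) = -6/(-3 + (2*t)/((2*c))) = -6/(-3 + (2*t)*(1/(2*c))) = -6/(-3 + t/c))
(-5 + u(10, 10))**2 = (-5 + 6*10/(-1*10 + 3*10))**2 = (-5 + 6*10/(-10 + 30))**2 = (-5 + 6*10/20)**2 = (-5 + 6*10*(1/20))**2 = (-5 + 3)**2 = (-2)**2 = 4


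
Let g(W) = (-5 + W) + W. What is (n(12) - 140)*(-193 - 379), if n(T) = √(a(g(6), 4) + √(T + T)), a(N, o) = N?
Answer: 80080 - 572*√(7 + 2*√6) ≈ 78107.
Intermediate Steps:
g(W) = -5 + 2*W
n(T) = √(7 + √2*√T) (n(T) = √((-5 + 2*6) + √(T + T)) = √((-5 + 12) + √(2*T)) = √(7 + √2*√T))
(n(12) - 140)*(-193 - 379) = (√(7 + √2*√12) - 140)*(-193 - 379) = (√(7 + √2*(2*√3)) - 140)*(-572) = (√(7 + 2*√6) - 140)*(-572) = (-140 + √(7 + 2*√6))*(-572) = 80080 - 572*√(7 + 2*√6)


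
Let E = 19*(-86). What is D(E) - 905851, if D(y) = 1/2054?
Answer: -1860617953/2054 ≈ -9.0585e+5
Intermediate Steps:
E = -1634
D(y) = 1/2054
D(E) - 905851 = 1/2054 - 905851 = -1860617953/2054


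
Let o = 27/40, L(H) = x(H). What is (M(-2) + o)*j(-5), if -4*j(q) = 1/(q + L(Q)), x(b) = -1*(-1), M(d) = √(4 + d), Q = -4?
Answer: 27/640 + √2/16 ≈ 0.13058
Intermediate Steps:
x(b) = 1
L(H) = 1
j(q) = -1/(4*(1 + q)) (j(q) = -1/(4*(q + 1)) = -1/(4*(1 + q)))
o = 27/40 (o = 27*(1/40) = 27/40 ≈ 0.67500)
(M(-2) + o)*j(-5) = (√(4 - 2) + 27/40)*(-1/(4 + 4*(-5))) = (√2 + 27/40)*(-1/(4 - 20)) = (27/40 + √2)*(-1/(-16)) = (27/40 + √2)*(-1*(-1/16)) = (27/40 + √2)*(1/16) = 27/640 + √2/16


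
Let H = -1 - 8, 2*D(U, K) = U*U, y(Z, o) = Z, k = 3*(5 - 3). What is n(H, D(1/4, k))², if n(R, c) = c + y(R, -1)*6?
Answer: 2982529/1024 ≈ 2912.6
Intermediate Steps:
k = 6 (k = 3*2 = 6)
D(U, K) = U²/2 (D(U, K) = (U*U)/2 = U²/2)
H = -9
n(R, c) = c + 6*R (n(R, c) = c + R*6 = c + 6*R)
n(H, D(1/4, k))² = ((1/4)²/2 + 6*(-9))² = ((1*(¼))²/2 - 54)² = ((¼)²/2 - 54)² = ((½)*(1/16) - 54)² = (1/32 - 54)² = (-1727/32)² = 2982529/1024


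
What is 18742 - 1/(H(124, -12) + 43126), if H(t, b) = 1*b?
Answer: 808042587/43114 ≈ 18742.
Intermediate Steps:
H(t, b) = b
18742 - 1/(H(124, -12) + 43126) = 18742 - 1/(-12 + 43126) = 18742 - 1/43114 = 808042587/43114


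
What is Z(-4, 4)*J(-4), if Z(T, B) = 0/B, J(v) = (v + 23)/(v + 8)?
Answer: 0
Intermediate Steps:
J(v) = (23 + v)/(8 + v)
Z(T, B) = 0
Z(-4, 4)*J(-4) = 0*((23 - 4)/(8 - 4)) = 0*(19/4) = 0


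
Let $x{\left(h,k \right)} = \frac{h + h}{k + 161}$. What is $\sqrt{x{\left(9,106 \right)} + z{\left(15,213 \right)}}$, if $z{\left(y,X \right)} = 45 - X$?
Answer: $\frac{i \sqrt{1330194}}{89} \approx 12.959 i$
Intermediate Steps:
$x{\left(h,k \right)} = \frac{2 h}{161 + k}$
$\sqrt{x{\left(9,106 \right)} + z{\left(15,213 \right)}} = \sqrt{2 \cdot 9 \frac{1}{161 + 106} + \left(45 - 213\right)} = \sqrt{2 \cdot 9 \cdot \frac{1}{267} + \left(45 - 213\right)} = \sqrt{2 \cdot 9 \cdot \frac{1}{267} - 168} = \sqrt{\frac{6}{89} - 168} = \sqrt{- \frac{14946}{89}} = \frac{i \sqrt{1330194}}{89}$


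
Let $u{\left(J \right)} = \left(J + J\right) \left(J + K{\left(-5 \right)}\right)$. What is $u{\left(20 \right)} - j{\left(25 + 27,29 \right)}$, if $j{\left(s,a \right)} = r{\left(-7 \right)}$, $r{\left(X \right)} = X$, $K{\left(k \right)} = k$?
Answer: $607$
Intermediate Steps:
$j{\left(s,a \right)} = -7$
$u{\left(J \right)} = 2 J \left(-5 + J\right)$ ($u{\left(J \right)} = \left(J + J\right) \left(J - 5\right) = 2 J \left(-5 + J\right)$)
$u{\left(20 \right)} - j{\left(25 + 27,29 \right)} = 2 \cdot 20 \left(-5 + 20\right) - -7 = 2 \cdot 20 \cdot 15 + 7 = 600 + 7 = 607$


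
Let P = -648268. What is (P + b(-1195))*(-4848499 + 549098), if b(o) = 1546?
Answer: 2780517213522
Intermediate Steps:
(P + b(-1195))*(-4848499 + 549098) = (-648268 + 1546)*(-4848499 + 549098) = -646722*(-4299401) = 2780517213522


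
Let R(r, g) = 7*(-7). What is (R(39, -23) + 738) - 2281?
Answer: -1592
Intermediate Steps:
R(r, g) = -49
(R(39, -23) + 738) - 2281 = (-49 + 738) - 2281 = 689 - 2281 = -1592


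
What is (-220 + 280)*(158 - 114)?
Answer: 2640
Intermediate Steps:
(-220 + 280)*(158 - 114) = 60*44 = 2640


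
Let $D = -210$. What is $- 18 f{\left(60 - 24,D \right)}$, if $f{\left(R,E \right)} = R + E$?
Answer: $3132$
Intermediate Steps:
$f{\left(R,E \right)} = E + R$
$- 18 f{\left(60 - 24,D \right)} = - 18 \left(-210 + \left(60 - 24\right)\right) = - 18 \left(-210 + 36\right) = \left(-18\right) \left(-174\right) = 3132$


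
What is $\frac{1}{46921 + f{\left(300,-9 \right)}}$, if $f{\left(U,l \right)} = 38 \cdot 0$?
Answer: $\frac{1}{46921} \approx 2.1312 \cdot 10^{-5}$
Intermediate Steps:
$f{\left(U,l \right)} = 0$
$\frac{1}{46921 + f{\left(300,-9 \right)}} = \frac{1}{46921 + 0} = \frac{1}{46921}$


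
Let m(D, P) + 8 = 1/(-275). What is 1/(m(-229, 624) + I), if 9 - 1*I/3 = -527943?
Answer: 275/435558199 ≈ 6.3137e-7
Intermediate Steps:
I = 1583856 (I = 27 - 3*(-527943) = 27 + 1583829 = 1583856)
m(D, P) = -2201/275 (m(D, P) = -8 + 1/(-275) = -8 - 1/275 = -2201/275)
1/(m(-229, 624) + I) = 1/(-2201/275 + 1583856) = 1/(435558199/275) = 275/435558199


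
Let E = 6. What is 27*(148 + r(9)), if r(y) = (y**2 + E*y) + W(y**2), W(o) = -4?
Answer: 7533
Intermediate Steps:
r(y) = -4 + y**2 + 6*y (r(y) = (y**2 + 6*y) - 4 = -4 + y**2 + 6*y)
27*(148 + r(9)) = 27*(148 + (-4 + 9**2 + 6*9)) = 27*(148 + (-4 + 81 + 54)) = 27*(148 + 131) = 27*279 = 7533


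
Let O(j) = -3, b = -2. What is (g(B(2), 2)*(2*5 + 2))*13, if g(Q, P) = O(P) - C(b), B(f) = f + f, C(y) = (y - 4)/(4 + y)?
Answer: 0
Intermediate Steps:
C(y) = (-4 + y)/(4 + y)
B(f) = 2*f
g(Q, P) = 0 (g(Q, P) = -3 - (-4 - 2)/(4 - 2) = -3 - (-6)/2 = -3 - 1*(-3) = -3 + 3 = 0)
(g(B(2), 2)*(2*5 + 2))*13 = (0*(2*5 + 2))*13 = (0*(10 + 2))*13 = (0*12)*13 = 0*13 = 0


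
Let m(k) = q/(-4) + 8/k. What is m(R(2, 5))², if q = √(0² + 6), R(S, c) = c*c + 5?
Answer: 803/1800 - 2*√6/15 ≈ 0.11951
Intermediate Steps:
R(S, c) = 5 + c² (R(S, c) = c² + 5 = 5 + c²)
q = √6 (q = √(0 + 6) = √6 ≈ 2.4495)
m(k) = 8/k - √6/4 (m(k) = √6/(-4) + 8/k = √6*(-¼) + 8/k = -√6/4 + 8/k = 8/k - √6/4)
m(R(2, 5))² = (8/(5 + 5²) - √6/4)² = (8/(5 + 25) - √6/4)² = (8/30 - √6/4)² = (8*(1/30) - √6/4)² = (4/15 - √6/4)²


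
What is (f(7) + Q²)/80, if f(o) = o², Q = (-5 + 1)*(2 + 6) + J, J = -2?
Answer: 241/16 ≈ 15.063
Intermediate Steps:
Q = -34 (Q = (-5 + 1)*(2 + 6) - 2 = -4*8 - 2 = -32 - 2 = -34)
(f(7) + Q²)/80 = (7² + (-34)²)/80 = (49 + 1156)/80 = (1/80)*1205 = 241/16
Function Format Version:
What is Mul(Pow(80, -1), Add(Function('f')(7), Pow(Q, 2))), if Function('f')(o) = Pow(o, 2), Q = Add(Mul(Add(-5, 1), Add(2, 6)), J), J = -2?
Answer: Rational(241, 16) ≈ 15.063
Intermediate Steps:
Q = -34 (Q = Add(Mul(Add(-5, 1), Add(2, 6)), -2) = Add(Mul(-4, 8), -2) = Add(-32, -2) = -34)
Mul(Pow(80, -1), Add(Function('f')(7), Pow(Q, 2))) = Mul(Pow(80, -1), Add(Pow(7, 2), Pow(-34, 2))) = Mul(Rational(1, 80), Add(49, 1156)) = Mul(Rational(1, 80), 1205) = Rational(241, 16)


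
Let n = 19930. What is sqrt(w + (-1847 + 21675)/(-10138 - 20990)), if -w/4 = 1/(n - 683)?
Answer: I*sqrt(14294794275990078)/149780154 ≈ 0.79824*I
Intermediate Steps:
w = -4/19247 (w = -4/(19930 - 683) = -4/19247 ≈ -0.00020782)
sqrt(w + (-1847 + 21675)/(-10138 - 20990)) = sqrt(-4/19247 + (-1847 + 21675)/(-10138 - 20990)) = sqrt(-4/19247 + 19828/(-31128)) = sqrt(-4/19247 + 19828*(-1/31128)) = sqrt(-4/19247 - 4957/7782) = sqrt(-95438507/149780154) = I*sqrt(14294794275990078)/149780154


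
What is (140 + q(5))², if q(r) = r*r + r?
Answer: 28900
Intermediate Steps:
q(r) = r + r² (q(r) = r² + r = r + r²)
(140 + q(5))² = (140 + 5*(1 + 5))² = (140 + 5*6)² = (140 + 30)² = 170² = 28900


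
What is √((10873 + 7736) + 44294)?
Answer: √62903 ≈ 250.80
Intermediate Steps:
√((10873 + 7736) + 44294) = √(18609 + 44294) = √62903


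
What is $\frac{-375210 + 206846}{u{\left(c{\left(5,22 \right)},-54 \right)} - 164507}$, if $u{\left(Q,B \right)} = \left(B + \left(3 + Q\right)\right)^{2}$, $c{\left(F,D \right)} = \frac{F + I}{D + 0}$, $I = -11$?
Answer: $\frac{20372044}{19587251} \approx 1.0401$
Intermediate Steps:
$c{\left(F,D \right)} = \frac{-11 + F}{D}$ ($c{\left(F,D \right)} = \frac{F - 11}{D + 0} = \frac{-11 + F}{D}$)
$u{\left(Q,B \right)} = \left(3 + B + Q\right)^{2}$
$\frac{-375210 + 206846}{u{\left(c{\left(5,22 \right)},-54 \right)} - 164507} = \frac{-375210 + 206846}{\left(3 - 54 + \frac{-11 + 5}{22}\right)^{2} - 164507} = - \frac{168364}{\left(3 - 54 + \frac{1}{22} \left(-6\right)\right)^{2} - 164507} = - \frac{168364}{\left(3 - 54 - \frac{3}{11}\right)^{2} - 164507} = - \frac{168364}{\left(- \frac{564}{11}\right)^{2} - 164507} = - \frac{168364}{\frac{318096}{121} - 164507} = - \frac{168364}{- \frac{19587251}{121}} = \left(-168364\right) \left(- \frac{121}{19587251}\right) = \frac{20372044}{19587251}$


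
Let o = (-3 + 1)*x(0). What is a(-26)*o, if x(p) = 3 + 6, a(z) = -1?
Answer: 18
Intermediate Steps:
x(p) = 9
o = -18 (o = (-3 + 1)*9 = -2*9 = -18)
a(-26)*o = -1*(-18) = 18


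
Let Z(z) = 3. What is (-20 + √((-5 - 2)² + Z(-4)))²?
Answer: 452 - 80*√13 ≈ 163.56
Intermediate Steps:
(-20 + √((-5 - 2)² + Z(-4)))² = (-20 + √((-5 - 2)² + 3))² = (-20 + √((-7)² + 3))² = (-20 + √(49 + 3))² = (-20 + √52)² = (-20 + 2*√13)²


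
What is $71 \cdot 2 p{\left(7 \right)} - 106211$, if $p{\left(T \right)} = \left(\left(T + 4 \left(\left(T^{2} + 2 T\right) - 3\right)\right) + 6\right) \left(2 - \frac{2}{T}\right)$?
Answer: $- \frac{312365}{7} \approx -44624.0$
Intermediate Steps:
$p{\left(T \right)} = \left(2 - \frac{2}{T}\right) \left(-6 + 4 T^{2} + 9 T\right)$ ($p{\left(T \right)} = \left(\left(T + 4 \left(-3 + T^{2} + 2 T\right)\right) + 6\right) \left(2 - \frac{2}{T}\right) = \left(\left(T + \left(-12 + 4 T^{2} + 8 T\right)\right) + 6\right) \left(2 - \frac{2}{T}\right) = \left(\left(-12 + 4 T^{2} + 9 T\right) + 6\right) \left(2 - \frac{2}{T}\right) = \left(-6 + 4 T^{2} + 9 T\right) \left(2 - \frac{2}{T}\right) = \left(2 - \frac{2}{T}\right) \left(-6 + 4 T^{2} + 9 T\right)$)
$71 \cdot 2 p{\left(7 \right)} - 106211 = 71 \cdot 2 \left(-30 + 8 \cdot 7^{2} + 10 \cdot 7 + \frac{12}{7}\right) - 106211 = 142 \left(-30 + 8 \cdot 49 + 70 + 12 \cdot \frac{1}{7}\right) - 106211 = 142 \left(-30 + 392 + 70 + \frac{12}{7}\right) - 106211 = 142 \cdot \frac{3036}{7} - 106211 = \frac{431112}{7} - 106211 = - \frac{312365}{7}$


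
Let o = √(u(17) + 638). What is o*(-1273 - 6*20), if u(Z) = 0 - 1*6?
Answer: -2786*√158 ≈ -35020.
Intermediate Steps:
u(Z) = -6 (u(Z) = 0 - 6 = -6)
o = 2*√158 (o = √(-6 + 638) = √632 = 2*√158 ≈ 25.140)
o*(-1273 - 6*20) = (2*√158)*(-1273 - 6*20) = (2*√158)*(-1273 - 120) = (2*√158)*(-1393) = -2786*√158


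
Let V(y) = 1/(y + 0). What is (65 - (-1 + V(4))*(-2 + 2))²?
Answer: 4225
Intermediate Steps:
V(y) = 1/y
(65 - (-1 + V(4))*(-2 + 2))² = (65 - (-1 + 1/4)*(-2 + 2))² = (65 - (-1 + ¼)*0)² = (65 - (-3)*0/4)² = (65 - 1*0)² = (65 + 0)² = 65² = 4225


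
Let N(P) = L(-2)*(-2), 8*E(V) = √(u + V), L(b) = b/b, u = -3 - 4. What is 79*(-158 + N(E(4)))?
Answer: -12640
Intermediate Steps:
u = -7
L(b) = 1
E(V) = √(-7 + V)/8
N(P) = -2 (N(P) = 1*(-2) = -2)
79*(-158 + N(E(4))) = 79*(-158 - 2) = 79*(-160) = -12640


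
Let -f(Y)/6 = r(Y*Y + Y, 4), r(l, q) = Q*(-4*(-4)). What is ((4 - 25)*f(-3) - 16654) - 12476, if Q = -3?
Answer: -35178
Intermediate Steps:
r(l, q) = -48 (r(l, q) = -(-12)*(-4) = -3*16 = -48)
f(Y) = 288 (f(Y) = -6*(-48) = 288)
((4 - 25)*f(-3) - 16654) - 12476 = ((4 - 25)*288 - 16654) - 12476 = (-21*288 - 16654) - 12476 = (-6048 - 16654) - 12476 = -22702 - 12476 = -35178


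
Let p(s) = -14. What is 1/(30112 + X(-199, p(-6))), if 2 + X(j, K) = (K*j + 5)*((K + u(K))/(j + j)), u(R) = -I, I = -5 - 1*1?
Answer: 199/6003054 ≈ 3.3150e-5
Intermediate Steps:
I = -6 (I = -5 - 1 = -6)
u(R) = 6 (u(R) = -1*(-6) = 6)
X(j, K) = -2 + (5 + K*j)*(6 + K)/(2*j) (X(j, K) = -2 + (K*j + 5)*((K + 6)/(j + j)) = -2 + (5 + K*j)*((6 + K)/((2*j))) = -2 + (5 + K*j)*((6 + K)*(1/(2*j))) = -2 + (5 + K*j)*((6 + K)/(2*j)) = -2 + (5 + K*j)*(6 + K)/(2*j))
1/(30112 + X(-199, p(-6))) = 1/(30112 + (½)*(30 + 5*(-14) - 199*(-4 + (-14)² + 6*(-14)))/(-199)) = 1/(30112 + (½)*(-1/199)*(30 - 70 - 199*(-4 + 196 - 84))) = 1/(30112 + (½)*(-1/199)*(30 - 70 - 199*108)) = 1/(30112 + (½)*(-1/199)*(30 - 70 - 21492)) = 1/(30112 + (½)*(-1/199)*(-21532)) = 1/(30112 + 10766/199) = 1/(6003054/199) = 199/6003054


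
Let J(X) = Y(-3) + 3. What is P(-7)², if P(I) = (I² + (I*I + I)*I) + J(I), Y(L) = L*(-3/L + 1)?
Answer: 61504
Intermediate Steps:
Y(L) = L*(1 - 3/L)
J(X) = -3 (J(X) = (-3 - 3) + 3 = -6 + 3 = -3)
P(I) = -3 + I² + I*(I + I²) (P(I) = (I² + (I*I + I)*I) - 3 = (I² + (I² + I)*I) - 3 = (I² + (I + I²)*I) - 3 = (I² + I*(I + I²)) - 3 = -3 + I² + I*(I + I²))
P(-7)² = (-3 + (-7)³ + 2*(-7)²)² = (-3 - 343 + 2*49)² = (-3 - 343 + 98)² = (-248)² = 61504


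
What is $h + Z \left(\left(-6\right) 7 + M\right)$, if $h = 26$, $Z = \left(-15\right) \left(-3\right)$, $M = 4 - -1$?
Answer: $-1639$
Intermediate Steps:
$M = 5$ ($M = 4 + 1 = 5$)
$Z = 45$
$h + Z \left(\left(-6\right) 7 + M\right) = 26 + 45 \left(\left(-6\right) 7 + 5\right) = 26 + 45 \left(-42 + 5\right) = 26 + 45 \left(-37\right) = 26 - 1665 = -1639$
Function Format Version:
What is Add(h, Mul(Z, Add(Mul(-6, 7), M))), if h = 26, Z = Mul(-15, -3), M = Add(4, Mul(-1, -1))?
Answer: -1639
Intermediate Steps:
M = 5 (M = Add(4, 1) = 5)
Z = 45
Add(h, Mul(Z, Add(Mul(-6, 7), M))) = Add(26, Mul(45, Add(Mul(-6, 7), 5))) = Add(26, Mul(45, Add(-42, 5))) = Add(26, Mul(45, -37)) = Add(26, -1665) = -1639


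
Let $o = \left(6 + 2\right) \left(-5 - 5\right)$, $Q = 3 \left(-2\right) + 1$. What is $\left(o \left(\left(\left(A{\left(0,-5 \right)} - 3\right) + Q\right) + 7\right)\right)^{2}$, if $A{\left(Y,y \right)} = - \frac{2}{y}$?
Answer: $2304$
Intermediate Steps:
$Q = -5$ ($Q = -6 + 1 = -5$)
$o = -80$ ($o = 8 \left(-10\right) = -80$)
$\left(o \left(\left(\left(A{\left(0,-5 \right)} - 3\right) + Q\right) + 7\right)\right)^{2} = \left(- 80 \left(\left(\left(- \frac{2}{-5} - 3\right) - 5\right) + 7\right)\right)^{2} = \left(- 80 \left(\left(\left(\left(-2\right) \left(- \frac{1}{5}\right) - 3\right) - 5\right) + 7\right)\right)^{2} = \left(- 80 \left(\left(\left(\frac{2}{5} - 3\right) - 5\right) + 7\right)\right)^{2} = \left(- 80 \left(\left(- \frac{13}{5} - 5\right) + 7\right)\right)^{2} = \left(- 80 \left(- \frac{38}{5} + 7\right)\right)^{2} = \left(\left(-80\right) \left(- \frac{3}{5}\right)\right)^{2} = 48^{2} = 2304$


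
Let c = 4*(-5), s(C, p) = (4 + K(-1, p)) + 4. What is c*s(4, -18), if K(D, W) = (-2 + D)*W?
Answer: -1240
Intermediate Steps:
K(D, W) = W*(-2 + D)
s(C, p) = 8 - 3*p (s(C, p) = (4 + p*(-2 - 1)) + 4 = (4 + p*(-3)) + 4 = (4 - 3*p) + 4 = 8 - 3*p)
c = -20
c*s(4, -18) = -20*(8 - 3*(-18)) = -20*(8 + 54) = -20*62 = -1240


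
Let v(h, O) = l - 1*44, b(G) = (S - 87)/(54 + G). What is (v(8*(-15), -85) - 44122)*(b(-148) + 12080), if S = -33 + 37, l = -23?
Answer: -50181160967/94 ≈ -5.3384e+8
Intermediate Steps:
S = 4
b(G) = -83/(54 + G) (b(G) = (4 - 87)/(54 + G) = -83/(54 + G))
v(h, O) = -67 (v(h, O) = -23 - 1*44 = -23 - 44 = -67)
(v(8*(-15), -85) - 44122)*(b(-148) + 12080) = (-67 - 44122)*(-83/(54 - 148) + 12080) = -44189*(-83/(-94) + 12080) = -44189*(-83*(-1/94) + 12080) = -44189*(83/94 + 12080) = -44189*1135603/94 = -50181160967/94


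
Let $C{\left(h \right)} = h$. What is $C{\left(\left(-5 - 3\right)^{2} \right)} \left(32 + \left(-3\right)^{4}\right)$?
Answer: $7232$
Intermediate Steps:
$C{\left(\left(-5 - 3\right)^{2} \right)} \left(32 + \left(-3\right)^{4}\right) = \left(-5 - 3\right)^{2} \left(32 + \left(-3\right)^{4}\right) = \left(-8\right)^{2} \left(32 + 81\right) = 64 \cdot 113 = 7232$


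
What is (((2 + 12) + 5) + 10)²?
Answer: 841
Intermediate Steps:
(((2 + 12) + 5) + 10)² = ((14 + 5) + 10)² = (19 + 10)² = 29² = 841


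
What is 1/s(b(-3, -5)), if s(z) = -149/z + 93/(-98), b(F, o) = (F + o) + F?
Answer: 1078/13579 ≈ 0.079387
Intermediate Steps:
b(F, o) = o + 2*F
s(z) = -93/98 - 149/z (s(z) = -149/z + 93*(-1/98) = -149/z - 93/98 = -93/98 - 149/z)
1/s(b(-3, -5)) = 1/(-93/98 - 149/(-5 + 2*(-3))) = 1/(-93/98 - 149/(-5 - 6)) = 1/(-93/98 - 149/(-11)) = 1/(-93/98 - 149*(-1/11)) = 1/(-93/98 + 149/11) = 1/(13579/1078) = 1078/13579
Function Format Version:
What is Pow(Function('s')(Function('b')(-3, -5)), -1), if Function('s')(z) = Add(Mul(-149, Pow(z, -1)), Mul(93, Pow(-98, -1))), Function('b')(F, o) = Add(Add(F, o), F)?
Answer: Rational(1078, 13579) ≈ 0.079387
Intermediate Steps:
Function('b')(F, o) = Add(o, Mul(2, F))
Function('s')(z) = Add(Rational(-93, 98), Mul(-149, Pow(z, -1))) (Function('s')(z) = Add(Mul(-149, Pow(z, -1)), Mul(93, Rational(-1, 98))) = Add(Mul(-149, Pow(z, -1)), Rational(-93, 98)) = Add(Rational(-93, 98), Mul(-149, Pow(z, -1))))
Pow(Function('s')(Function('b')(-3, -5)), -1) = Pow(Add(Rational(-93, 98), Mul(-149, Pow(Add(-5, Mul(2, -3)), -1))), -1) = Pow(Add(Rational(-93, 98), Mul(-149, Pow(Add(-5, -6), -1))), -1) = Pow(Add(Rational(-93, 98), Mul(-149, Pow(-11, -1))), -1) = Pow(Add(Rational(-93, 98), Mul(-149, Rational(-1, 11))), -1) = Pow(Add(Rational(-93, 98), Rational(149, 11)), -1) = Pow(Rational(13579, 1078), -1) = Rational(1078, 13579)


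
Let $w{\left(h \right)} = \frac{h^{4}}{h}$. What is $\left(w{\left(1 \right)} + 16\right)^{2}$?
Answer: $289$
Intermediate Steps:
$w{\left(h \right)} = h^{3}$
$\left(w{\left(1 \right)} + 16\right)^{2} = \left(1^{3} + 16\right)^{2} = \left(1 + 16\right)^{2} = 17^{2} = 289$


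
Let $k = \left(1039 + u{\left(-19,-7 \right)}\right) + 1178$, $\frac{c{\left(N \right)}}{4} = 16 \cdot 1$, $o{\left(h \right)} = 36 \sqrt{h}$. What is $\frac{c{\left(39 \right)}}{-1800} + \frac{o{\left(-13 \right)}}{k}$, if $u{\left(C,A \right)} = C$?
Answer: $- \frac{8}{225} + \frac{18 i \sqrt{13}}{1099} \approx -0.035556 + 0.059054 i$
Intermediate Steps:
$c{\left(N \right)} = 64$ ($c{\left(N \right)} = 4 \cdot 16 \cdot 1 = 4 \cdot 16 = 64$)
$k = 2198$ ($k = \left(1039 - 19\right) + 1178 = 1020 + 1178 = 2198$)
$\frac{c{\left(39 \right)}}{-1800} + \frac{o{\left(-13 \right)}}{k} = \frac{64}{-1800} + \frac{36 \sqrt{-13}}{2198} = 64 \left(- \frac{1}{1800}\right) + 36 i \sqrt{13} \cdot \frac{1}{2198} = - \frac{8}{225} + 36 i \sqrt{13} \cdot \frac{1}{2198} = - \frac{8}{225} + \frac{18 i \sqrt{13}}{1099}$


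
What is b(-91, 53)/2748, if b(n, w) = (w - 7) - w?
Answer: -7/2748 ≈ -0.0025473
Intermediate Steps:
b(n, w) = -7 (b(n, w) = (-7 + w) - w = -7)
b(-91, 53)/2748 = -7/2748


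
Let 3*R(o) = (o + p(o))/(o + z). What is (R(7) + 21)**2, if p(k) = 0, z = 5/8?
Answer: 15202201/33489 ≈ 453.95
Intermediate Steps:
z = 5/8 (z = 5*(1/8) = 5/8 ≈ 0.62500)
R(o) = o/(3*(5/8 + o)) (R(o) = ((o + 0)/(o + 5/8))/3 = (o/(5/8 + o))/3 = o/(3*(5/8 + o)))
(R(7) + 21)**2 = ((8/3)*7/(5 + 8*7) + 21)**2 = ((8/3)*7/(5 + 56) + 21)**2 = ((8/3)*7/61 + 21)**2 = ((8/3)*7*(1/61) + 21)**2 = (56/183 + 21)**2 = (3899/183)**2 = 15202201/33489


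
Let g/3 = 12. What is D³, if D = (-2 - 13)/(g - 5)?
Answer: -3375/29791 ≈ -0.11329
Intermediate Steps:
g = 36 (g = 3*12 = 36)
D = -15/31 (D = (-2 - 13)/(36 - 5) = -15/31 ≈ -0.48387)
D³ = (-15/31)³ = -3375/29791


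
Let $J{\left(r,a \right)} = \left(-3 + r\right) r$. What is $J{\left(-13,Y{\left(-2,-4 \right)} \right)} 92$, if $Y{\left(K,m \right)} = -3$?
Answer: $19136$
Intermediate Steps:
$J{\left(r,a \right)} = r \left(-3 + r\right)$
$J{\left(-13,Y{\left(-2,-4 \right)} \right)} 92 = - 13 \left(-3 - 13\right) 92 = \left(-13\right) \left(-16\right) 92 = 208 \cdot 92 = 19136$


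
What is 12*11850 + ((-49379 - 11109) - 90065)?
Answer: -8353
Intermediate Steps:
12*11850 + ((-49379 - 11109) - 90065) = 142200 + (-60488 - 90065) = 142200 - 150553 = -8353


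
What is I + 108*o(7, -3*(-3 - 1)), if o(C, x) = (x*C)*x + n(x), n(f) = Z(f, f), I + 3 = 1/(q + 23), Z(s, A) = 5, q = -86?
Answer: 6892262/63 ≈ 1.0940e+5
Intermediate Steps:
I = -190/63 (I = -3 + 1/(-86 + 23) = -3 + 1/(-63) = -3 - 1/63 = -190/63 ≈ -3.0159)
n(f) = 5
o(C, x) = 5 + C*x**2 (o(C, x) = (x*C)*x + 5 = (C*x)*x + 5 = C*x**2 + 5 = 5 + C*x**2)
I + 108*o(7, -3*(-3 - 1)) = -190/63 + 108*(5 + 7*(-3*(-3 - 1))**2) = -190/63 + 108*(5 + 7*(-3*(-4))**2) = -190/63 + 108*(5 + 7*12**2) = -190/63 + 108*(5 + 7*144) = -190/63 + 108*(5 + 1008) = -190/63 + 108*1013 = -190/63 + 109404 = 6892262/63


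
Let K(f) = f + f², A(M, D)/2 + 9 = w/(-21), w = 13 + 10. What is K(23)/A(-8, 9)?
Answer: -1449/53 ≈ -27.340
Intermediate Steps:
w = 23
A(M, D) = -424/21 (A(M, D) = -18 + 2*(23/(-21)) = -18 + 2*(23*(-1/21)) = -18 + 2*(-23/21) = -18 - 46/21 = -424/21)
K(23)/A(-8, 9) = (23*(1 + 23))/(-424/21) = (23*24)*(-21/424) = 552*(-21/424) = -1449/53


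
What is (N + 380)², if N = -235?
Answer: 21025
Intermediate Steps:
(N + 380)² = (-235 + 380)² = 145² = 21025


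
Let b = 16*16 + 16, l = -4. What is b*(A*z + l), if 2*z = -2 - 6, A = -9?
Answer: 8704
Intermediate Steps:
b = 272 (b = 256 + 16 = 272)
z = -4 (z = (-2 - 6)/2 = (1/2)*(-8) = -4)
b*(A*z + l) = 272*(-9*(-4) - 4) = 272*(36 - 4) = 272*32 = 8704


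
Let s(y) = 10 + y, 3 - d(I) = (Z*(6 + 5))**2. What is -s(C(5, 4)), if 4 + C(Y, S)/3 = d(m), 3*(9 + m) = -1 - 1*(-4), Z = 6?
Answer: 13061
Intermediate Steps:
m = -8 (m = -9 + (-1 - 1*(-4))/3 = -9 + (-1 + 4)/3 = -9 + (1/3)*3 = -9 + 1 = -8)
d(I) = -4353 (d(I) = 3 - (6*(6 + 5))**2 = 3 - (6*11)**2 = 3 - 1*66**2 = 3 - 1*4356 = 3 - 4356 = -4353)
C(Y, S) = -13071 (C(Y, S) = -12 + 3*(-4353) = -12 - 13059 = -13071)
-s(C(5, 4)) = -(10 - 13071) = -1*(-13061) = 13061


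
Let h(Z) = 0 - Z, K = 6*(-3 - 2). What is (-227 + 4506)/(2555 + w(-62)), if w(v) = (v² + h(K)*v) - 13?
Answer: 4279/4526 ≈ 0.94543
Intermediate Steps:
K = -30 (K = 6*(-5) = -30)
h(Z) = -Z
w(v) = -13 + v² + 30*v (w(v) = (v² + (-1*(-30))*v) - 13 = (v² + 30*v) - 13 = -13 + v² + 30*v)
(-227 + 4506)/(2555 + w(-62)) = (-227 + 4506)/(2555 + (-13 + (-62)² + 30*(-62))) = 4279/(2555 + (-13 + 3844 - 1860)) = 4279/(2555 + 1971) = 4279/4526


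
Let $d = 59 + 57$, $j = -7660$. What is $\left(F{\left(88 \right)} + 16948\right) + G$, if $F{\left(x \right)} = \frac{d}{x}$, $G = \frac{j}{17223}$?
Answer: $\frac{6422029835}{378906} \approx 16949.0$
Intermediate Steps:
$d = 116$
$G = - \frac{7660}{17223} \approx -0.44475$
$F{\left(x \right)} = \frac{116}{x}$
$\left(F{\left(88 \right)} + 16948\right) + G = \left(\frac{116}{88} + 16948\right) - \frac{7660}{17223} = \left(116 \cdot \frac{1}{88} + 16948\right) - \frac{7660}{17223} = \left(\frac{29}{22} + 16948\right) - \frac{7660}{17223} = \frac{372885}{22} - \frac{7660}{17223} = \frac{6422029835}{378906}$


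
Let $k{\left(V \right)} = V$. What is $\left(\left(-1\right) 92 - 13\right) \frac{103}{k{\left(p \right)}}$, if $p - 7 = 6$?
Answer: $- \frac{10815}{13} \approx -831.92$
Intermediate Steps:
$p = 13$ ($p = 7 + 6 = 13$)
$\left(\left(-1\right) 92 - 13\right) \frac{103}{k{\left(p \right)}} = \left(\left(-1\right) 92 - 13\right) \frac{103}{13} = \left(-92 - 13\right) 103 \cdot \frac{1}{13} = \left(-105\right) \frac{103}{13} = - \frac{10815}{13}$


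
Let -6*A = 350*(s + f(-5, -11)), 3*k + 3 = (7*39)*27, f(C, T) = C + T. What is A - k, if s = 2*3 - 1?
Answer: -5443/3 ≈ -1814.3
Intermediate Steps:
s = 5 (s = 6 - 1 = 5)
k = 2456 (k = -1 + ((7*39)*27)/3 = -1 + (273*27)/3 = -1 + (⅓)*7371 = -1 + 2457 = 2456)
A = 1925/3 (A = -175*(5 + (-5 - 11))/3 = -175*(5 - 16)/3 = -175*(-11)/3 = -⅙*(-3850) = 1925/3 ≈ 641.67)
A - k = 1925/3 - 1*2456 = 1925/3 - 2456 = -5443/3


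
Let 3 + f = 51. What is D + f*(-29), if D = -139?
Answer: -1531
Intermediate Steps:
f = 48 (f = -3 + 51 = 48)
D + f*(-29) = -139 + 48*(-29) = -139 - 1392 = -1531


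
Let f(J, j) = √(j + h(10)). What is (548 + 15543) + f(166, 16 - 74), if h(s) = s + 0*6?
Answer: 16091 + 4*I*√3 ≈ 16091.0 + 6.9282*I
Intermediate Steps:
h(s) = s (h(s) = s + 0 = s)
f(J, j) = √(10 + j) (f(J, j) = √(j + 10) = √(10 + j))
(548 + 15543) + f(166, 16 - 74) = (548 + 15543) + √(10 + (16 - 74)) = 16091 + √(10 - 58) = 16091 + √(-48) = 16091 + 4*I*√3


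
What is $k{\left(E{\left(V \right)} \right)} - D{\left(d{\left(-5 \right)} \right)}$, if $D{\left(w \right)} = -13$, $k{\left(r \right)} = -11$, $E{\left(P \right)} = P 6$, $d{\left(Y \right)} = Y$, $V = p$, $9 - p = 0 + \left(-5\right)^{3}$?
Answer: $2$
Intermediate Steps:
$p = 134$ ($p = 9 - \left(0 + \left(-5\right)^{3}\right) = 9 - \left(0 - 125\right) = 9 - -125 = 9 + 125 = 134$)
$V = 134$
$E{\left(P \right)} = 6 P$
$k{\left(E{\left(V \right)} \right)} - D{\left(d{\left(-5 \right)} \right)} = -11 - -13 = -11 + 13 = 2$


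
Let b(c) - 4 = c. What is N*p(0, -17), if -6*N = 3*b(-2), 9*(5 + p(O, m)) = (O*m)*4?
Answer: 5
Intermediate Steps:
p(O, m) = -5 + 4*O*m/9 (p(O, m) = -5 + ((O*m)*4)/9 = -5 + (4*O*m)/9 = -5 + 4*O*m/9)
b(c) = 4 + c
N = -1 (N = -(4 - 2)/2 = -2/2 = -1/6*6 = -1)
N*p(0, -17) = -(-5 + (4/9)*0*(-17)) = -(-5 + 0) = -1*(-5) = 5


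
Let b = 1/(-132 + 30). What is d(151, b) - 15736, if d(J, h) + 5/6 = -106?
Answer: -95057/6 ≈ -15843.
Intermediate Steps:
b = -1/102 (b = 1/(-102) = -1/102 ≈ -0.0098039)
d(J, h) = -641/6 (d(J, h) = -5/6 - 106 = -641/6)
d(151, b) - 15736 = -641/6 - 15736 = -95057/6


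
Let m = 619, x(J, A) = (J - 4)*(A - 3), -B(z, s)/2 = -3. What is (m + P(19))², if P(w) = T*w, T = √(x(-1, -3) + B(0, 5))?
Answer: 537289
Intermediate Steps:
B(z, s) = 6 (B(z, s) = -2*(-3) = 6)
x(J, A) = (-4 + J)*(-3 + A)
T = 6 (T = √((12 - 4*(-3) - 3*(-1) - 3*(-1)) + 6) = √((12 + 12 + 3 + 3) + 6) = √(30 + 6) = √36 = 6)
P(w) = 6*w
(m + P(19))² = (619 + 6*19)² = (619 + 114)² = 733² = 537289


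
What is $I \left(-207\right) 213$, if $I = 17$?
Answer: $-749547$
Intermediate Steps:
$I \left(-207\right) 213 = 17 \left(-207\right) 213 = \left(-3519\right) 213 = -749547$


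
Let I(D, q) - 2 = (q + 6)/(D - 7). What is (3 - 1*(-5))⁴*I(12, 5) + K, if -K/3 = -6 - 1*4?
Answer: 86166/5 ≈ 17233.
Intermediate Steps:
K = 30 (K = -3*(-6 - 1*4) = -3*(-6 - 4) = -3*(-10) = 30)
I(D, q) = 2 + (6 + q)/(-7 + D) (I(D, q) = 2 + (q + 6)/(D - 7) = 2 + (6 + q)/(-7 + D))
(3 - 1*(-5))⁴*I(12, 5) + K = (3 - 1*(-5))⁴*((-8 + 5 + 2*12)/(-7 + 12)) + 30 = (3 + 5)⁴*((-8 + 5 + 24)/5) + 30 = 8⁴*((⅕)*21) + 30 = 4096*(21/5) + 30 = 86016/5 + 30 = 86166/5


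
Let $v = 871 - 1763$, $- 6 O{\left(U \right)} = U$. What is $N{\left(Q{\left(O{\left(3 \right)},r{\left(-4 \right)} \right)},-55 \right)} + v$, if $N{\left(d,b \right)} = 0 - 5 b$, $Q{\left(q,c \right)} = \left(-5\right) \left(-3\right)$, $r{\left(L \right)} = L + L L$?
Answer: $-617$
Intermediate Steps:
$O{\left(U \right)} = - \frac{U}{6}$
$r{\left(L \right)} = L + L^{2}$
$Q{\left(q,c \right)} = 15$
$N{\left(d,b \right)} = - 5 b$
$v = -892$
$N{\left(Q{\left(O{\left(3 \right)},r{\left(-4 \right)} \right)},-55 \right)} + v = \left(-5\right) \left(-55\right) - 892 = 275 - 892 = -617$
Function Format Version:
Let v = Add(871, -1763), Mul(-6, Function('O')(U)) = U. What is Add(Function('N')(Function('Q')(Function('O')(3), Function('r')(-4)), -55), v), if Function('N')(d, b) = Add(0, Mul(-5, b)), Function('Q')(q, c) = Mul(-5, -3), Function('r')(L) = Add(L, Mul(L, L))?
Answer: -617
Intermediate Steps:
Function('O')(U) = Mul(Rational(-1, 6), U)
Function('r')(L) = Add(L, Pow(L, 2))
Function('Q')(q, c) = 15
Function('N')(d, b) = Mul(-5, b)
v = -892
Add(Function('N')(Function('Q')(Function('O')(3), Function('r')(-4)), -55), v) = Add(Mul(-5, -55), -892) = Add(275, -892) = -617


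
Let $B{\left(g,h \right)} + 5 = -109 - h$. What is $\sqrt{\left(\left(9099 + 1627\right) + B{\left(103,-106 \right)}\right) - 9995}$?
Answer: $\sqrt{723} \approx 26.889$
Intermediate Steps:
$B{\left(g,h \right)} = -114 - h$ ($B{\left(g,h \right)} = -5 - \left(109 + h\right) = -114 - h$)
$\sqrt{\left(\left(9099 + 1627\right) + B{\left(103,-106 \right)}\right) - 9995} = \sqrt{\left(\left(9099 + 1627\right) - 8\right) - 9995} = \sqrt{\left(10726 + \left(-114 + 106\right)\right) - 9995} = \sqrt{\left(10726 - 8\right) - 9995} = \sqrt{10718 - 9995} = \sqrt{723}$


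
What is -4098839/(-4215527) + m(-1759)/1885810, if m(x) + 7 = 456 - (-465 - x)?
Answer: 1545213890855/1589936594374 ≈ 0.97187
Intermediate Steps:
m(x) = 914 + x (m(x) = -7 + (456 - (-465 - x)) = -7 + (456 + (465 + x)) = -7 + (921 + x) = 914 + x)
-4098839/(-4215527) + m(-1759)/1885810 = -4098839/(-4215527) + (914 - 1759)/1885810 = -4098839*(-1/4215527) - 845*1/1885810 = 4098839/4215527 - 169/377162 = 1545213890855/1589936594374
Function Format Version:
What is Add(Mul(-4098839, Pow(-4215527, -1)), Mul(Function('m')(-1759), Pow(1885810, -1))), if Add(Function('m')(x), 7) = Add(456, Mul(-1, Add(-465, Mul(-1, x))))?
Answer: Rational(1545213890855, 1589936594374) ≈ 0.97187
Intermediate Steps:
Function('m')(x) = Add(914, x) (Function('m')(x) = Add(-7, Add(456, Mul(-1, Add(-465, Mul(-1, x))))) = Add(-7, Add(456, Add(465, x))) = Add(-7, Add(921, x)) = Add(914, x))
Add(Mul(-4098839, Pow(-4215527, -1)), Mul(Function('m')(-1759), Pow(1885810, -1))) = Add(Mul(-4098839, Pow(-4215527, -1)), Mul(Add(914, -1759), Pow(1885810, -1))) = Add(Mul(-4098839, Rational(-1, 4215527)), Mul(-845, Rational(1, 1885810))) = Add(Rational(4098839, 4215527), Rational(-169, 377162)) = Rational(1545213890855, 1589936594374)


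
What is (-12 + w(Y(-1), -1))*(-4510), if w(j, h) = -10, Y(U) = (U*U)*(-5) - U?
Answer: 99220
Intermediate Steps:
Y(U) = -U - 5*U² (Y(U) = U²*(-5) - U = -5*U² - U = -U - 5*U²)
(-12 + w(Y(-1), -1))*(-4510) = (-12 - 10)*(-4510) = -22*(-4510) = 99220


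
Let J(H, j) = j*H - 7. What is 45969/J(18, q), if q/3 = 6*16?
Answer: 45969/5177 ≈ 8.8795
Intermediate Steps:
q = 288 (q = 3*(6*16) = 3*96 = 288)
J(H, j) = -7 + H*j (J(H, j) = H*j - 7 = -7 + H*j)
45969/J(18, q) = 45969/(-7 + 18*288) = 45969/(-7 + 5184) = 45969/5177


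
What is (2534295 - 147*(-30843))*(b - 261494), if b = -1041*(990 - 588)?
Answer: -4806217242816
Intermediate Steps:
b = -418482 (b = -1041*402 = -418482)
(2534295 - 147*(-30843))*(b - 261494) = (2534295 - 147*(-30843))*(-418482 - 261494) = (2534295 + 4533921)*(-679976) = 7068216*(-679976) = -4806217242816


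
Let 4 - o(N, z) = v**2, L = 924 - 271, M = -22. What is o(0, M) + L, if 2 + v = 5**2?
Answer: 128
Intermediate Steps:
L = 653
v = 23 (v = -2 + 5**2 = -2 + 25 = 23)
o(N, z) = -525 (o(N, z) = 4 - 1*23**2 = 4 - 1*529 = 4 - 529 = -525)
o(0, M) + L = -525 + 653 = 128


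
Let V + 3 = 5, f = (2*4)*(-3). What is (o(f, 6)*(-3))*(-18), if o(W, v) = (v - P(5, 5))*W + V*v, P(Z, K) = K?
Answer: -648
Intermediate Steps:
f = -24 (f = 8*(-3) = -24)
V = 2 (V = -3 + 5 = 2)
o(W, v) = 2*v + W*(-5 + v) (o(W, v) = (v - 1*5)*W + 2*v = (v - 5)*W + 2*v = (-5 + v)*W + 2*v = W*(-5 + v) + 2*v = 2*v + W*(-5 + v))
(o(f, 6)*(-3))*(-18) = ((-5*(-24) + 2*6 - 24*6)*(-3))*(-18) = ((120 + 12 - 144)*(-3))*(-18) = -12*(-3)*(-18) = 36*(-18) = -648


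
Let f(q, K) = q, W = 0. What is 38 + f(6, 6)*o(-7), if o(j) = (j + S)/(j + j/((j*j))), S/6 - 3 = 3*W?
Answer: 719/25 ≈ 28.760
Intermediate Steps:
S = 18 (S = 18 + 6*(3*0) = 18 + 6*0 = 18 + 0 = 18)
o(j) = (18 + j)/(j + 1/j) (o(j) = (j + 18)/(j + j/((j*j))) = (18 + j)/(j + j/(j²)) = (18 + j)/(j + j/j²) = (18 + j)/(j + 1/j))
38 + f(6, 6)*o(-7) = 38 + 6*(-7*(18 - 7)/(1 + (-7)²)) = 38 + 6*(-7*11/(1 + 49)) = 38 + 6*(-7*11/50) = 38 + 6*(-7*1/50*11) = 38 + 6*(-77/50) = 38 - 231/25 = 719/25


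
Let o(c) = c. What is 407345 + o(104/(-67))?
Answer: 27292011/67 ≈ 4.0734e+5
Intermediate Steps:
407345 + o(104/(-67)) = 407345 + 104/(-67) = 407345 + 104*(-1/67) = 407345 - 104/67 = 27292011/67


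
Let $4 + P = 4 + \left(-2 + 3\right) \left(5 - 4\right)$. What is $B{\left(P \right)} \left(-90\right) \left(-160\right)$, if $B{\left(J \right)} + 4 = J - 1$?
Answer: $-57600$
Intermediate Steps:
$P = 1$ ($P = -4 + \left(4 + \left(-2 + 3\right) \left(5 - 4\right)\right) = -4 + \left(4 + 1 \cdot 1\right) = -4 + \left(4 + 1\right) = -4 + 5 = 1$)
$B{\left(J \right)} = -5 + J$ ($B{\left(J \right)} = -4 + \left(J - 1\right) = -4 + \left(-1 + J\right) = -5 + J$)
$B{\left(P \right)} \left(-90\right) \left(-160\right) = \left(-5 + 1\right) \left(-90\right) \left(-160\right) = \left(-4\right) \left(-90\right) \left(-160\right) = 360 \left(-160\right) = -57600$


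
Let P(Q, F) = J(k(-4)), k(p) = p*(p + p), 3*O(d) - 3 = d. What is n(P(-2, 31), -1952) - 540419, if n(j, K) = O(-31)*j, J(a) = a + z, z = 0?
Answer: -1622153/3 ≈ -5.4072e+5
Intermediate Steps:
O(d) = 1 + d/3
k(p) = 2*p² (k(p) = p*(2*p) = 2*p²)
J(a) = a (J(a) = a + 0 = a)
P(Q, F) = 32 (P(Q, F) = 2*(-4)² = 2*16 = 32)
n(j, K) = -28*j/3 (n(j, K) = (1 + (⅓)*(-31))*j = (1 - 31/3)*j = -28*j/3)
n(P(-2, 31), -1952) - 540419 = -28/3*32 - 540419 = -896/3 - 540419 = -1622153/3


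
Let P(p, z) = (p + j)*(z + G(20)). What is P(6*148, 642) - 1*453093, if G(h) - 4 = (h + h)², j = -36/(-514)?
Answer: 396168663/257 ≈ 1.5415e+6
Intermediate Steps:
j = 18/257 (j = -36*(-1/514) = 18/257 ≈ 0.070039)
G(h) = 4 + 4*h² (G(h) = 4 + (h + h)² = 4 + (2*h)² = 4 + 4*h²)
P(p, z) = (1604 + z)*(18/257 + p) (P(p, z) = (p + 18/257)*(z + (4 + 4*20²)) = (18/257 + p)*(z + (4 + 4*400)) = (18/257 + p)*(z + (4 + 1600)) = (18/257 + p)*(z + 1604) = (18/257 + p)*(1604 + z) = (1604 + z)*(18/257 + p))
P(6*148, 642) - 1*453093 = (28872/257 + 1604*(6*148) + (18/257)*642 + (6*148)*642) - 1*453093 = (28872/257 + 1604*888 + 11556/257 + 888*642) - 453093 = (28872/257 + 1424352 + 11556/257 + 570096) - 453093 = 512613564/257 - 453093 = 396168663/257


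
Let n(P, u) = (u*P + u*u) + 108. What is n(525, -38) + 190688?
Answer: 172290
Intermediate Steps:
n(P, u) = 108 + u² + P*u (n(P, u) = (P*u + u²) + 108 = (u² + P*u) + 108 = 108 + u² + P*u)
n(525, -38) + 190688 = (108 + (-38)² + 525*(-38)) + 190688 = (108 + 1444 - 19950) + 190688 = -18398 + 190688 = 172290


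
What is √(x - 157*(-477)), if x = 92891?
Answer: 2*√41945 ≈ 409.61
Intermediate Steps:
√(x - 157*(-477)) = √(92891 - 157*(-477)) = √(92891 + 74889) = √167780 = 2*√41945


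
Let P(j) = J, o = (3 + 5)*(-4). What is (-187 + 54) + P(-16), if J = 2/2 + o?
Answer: -164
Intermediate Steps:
o = -32 (o = 8*(-4) = -32)
J = -31 (J = 2/2 - 32 = 2*(½) - 32 = 1 - 32 = -31)
P(j) = -31
(-187 + 54) + P(-16) = (-187 + 54) - 31 = -133 - 31 = -164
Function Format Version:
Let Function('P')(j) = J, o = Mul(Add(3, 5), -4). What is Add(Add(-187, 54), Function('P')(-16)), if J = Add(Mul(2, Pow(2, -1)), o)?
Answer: -164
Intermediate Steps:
o = -32 (o = Mul(8, -4) = -32)
J = -31 (J = Add(Mul(2, Pow(2, -1)), -32) = Add(Mul(2, Rational(1, 2)), -32) = Add(1, -32) = -31)
Function('P')(j) = -31
Add(Add(-187, 54), Function('P')(-16)) = Add(Add(-187, 54), -31) = Add(-133, -31) = -164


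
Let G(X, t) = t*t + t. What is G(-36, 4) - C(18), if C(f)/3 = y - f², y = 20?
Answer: 932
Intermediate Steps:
G(X, t) = t + t² (G(X, t) = t² + t = t + t²)
C(f) = 60 - 3*f² (C(f) = 3*(20 - f²) = 60 - 3*f²)
G(-36, 4) - C(18) = 4*(1 + 4) - (60 - 3*18²) = 4*5 - (60 - 3*324) = 20 - (60 - 972) = 20 - 1*(-912) = 20 + 912 = 932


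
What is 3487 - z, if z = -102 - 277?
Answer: 3866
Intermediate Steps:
z = -379
3487 - z = 3487 - 1*(-379) = 3487 + 379 = 3866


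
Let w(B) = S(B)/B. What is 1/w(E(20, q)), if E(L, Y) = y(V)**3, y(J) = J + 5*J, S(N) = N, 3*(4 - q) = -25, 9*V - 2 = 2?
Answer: 1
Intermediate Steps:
V = 4/9 (V = 2/9 + (1/9)*2 = 2/9 + 2/9 = 4/9 ≈ 0.44444)
q = 37/3 (q = 4 - 1/3*(-25) = 4 + 25/3 = 37/3 ≈ 12.333)
y(J) = 6*J
E(L, Y) = 512/27 (E(L, Y) = (6*(4/9))**3 = (8/3)**3 = 512/27)
w(B) = 1 (w(B) = B/B = 1)
1/w(E(20, q)) = 1/1 = 1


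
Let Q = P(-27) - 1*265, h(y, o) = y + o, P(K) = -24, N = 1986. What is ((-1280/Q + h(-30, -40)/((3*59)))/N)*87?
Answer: 2991785/16931643 ≈ 0.17670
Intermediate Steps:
h(y, o) = o + y
Q = -289 (Q = -24 - 1*265 = -24 - 265 = -289)
((-1280/Q + h(-30, -40)/((3*59)))/N)*87 = ((-1280/(-289) + (-40 - 30)/((3*59)))/1986)*87 = ((-1280*(-1/289) - 70/177)*(1/1986))*87 = ((1280/289 - 70*1/177)*(1/1986))*87 = ((1280/289 - 70/177)*(1/1986))*87 = ((206330/51153)*(1/1986))*87 = (103165/50794929)*87 = 2991785/16931643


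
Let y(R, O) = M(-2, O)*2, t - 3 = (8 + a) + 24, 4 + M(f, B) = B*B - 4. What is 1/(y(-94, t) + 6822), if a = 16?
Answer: 1/12008 ≈ 8.3278e-5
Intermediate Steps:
M(f, B) = -8 + B**2 (M(f, B) = -4 + (B*B - 4) = -4 + (B**2 - 4) = -4 + (-4 + B**2) = -8 + B**2)
t = 51 (t = 3 + ((8 + 16) + 24) = 3 + (24 + 24) = 3 + 48 = 51)
y(R, O) = -16 + 2*O**2 (y(R, O) = (-8 + O**2)*2 = -16 + 2*O**2)
1/(y(-94, t) + 6822) = 1/((-16 + 2*51**2) + 6822) = 1/((-16 + 2*2601) + 6822) = 1/((-16 + 5202) + 6822) = 1/(5186 + 6822) = 1/12008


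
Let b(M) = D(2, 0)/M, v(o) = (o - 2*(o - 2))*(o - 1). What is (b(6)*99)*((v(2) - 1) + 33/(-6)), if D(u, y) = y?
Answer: 0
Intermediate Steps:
v(o) = (-1 + o)*(4 - o) (v(o) = (o - 2*(-2 + o))*(-1 + o) = (o + (4 - 2*o))*(-1 + o) = (4 - o)*(-1 + o) = (-1 + o)*(4 - o))
b(M) = 0 (b(M) = 0/M = 0)
(b(6)*99)*((v(2) - 1) + 33/(-6)) = (0*99)*(((-4 - 1*2² + 5*2) - 1) + 33/(-6)) = 0*(((-4 - 1*4 + 10) - 1) + 33*(-⅙)) = 0*(((-4 - 4 + 10) - 1) - 11/2) = 0*((2 - 1) - 11/2) = 0*(1 - 11/2) = 0*(-9/2) = 0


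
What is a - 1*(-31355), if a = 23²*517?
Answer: 304848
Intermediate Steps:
a = 273493 (a = 529*517 = 273493)
a - 1*(-31355) = 273493 - 1*(-31355) = 273493 + 31355 = 304848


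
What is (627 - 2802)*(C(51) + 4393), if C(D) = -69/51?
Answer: -162381150/17 ≈ -9.5518e+6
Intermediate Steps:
C(D) = -23/17 (C(D) = -69*1/51 = -23/17)
(627 - 2802)*(C(51) + 4393) = (627 - 2802)*(-23/17 + 4393) = -2175*74658/17 = -162381150/17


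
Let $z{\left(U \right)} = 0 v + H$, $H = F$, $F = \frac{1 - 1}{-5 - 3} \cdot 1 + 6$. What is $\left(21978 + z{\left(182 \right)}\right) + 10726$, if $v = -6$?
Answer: $32710$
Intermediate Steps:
$F = 6$ ($F = \frac{0}{-8} \cdot 1 + 6 = 0 \left(- \frac{1}{8}\right) 1 + 6 = 0 \cdot 1 + 6 = 0 + 6 = 6$)
$H = 6$
$z{\left(U \right)} = 6$ ($z{\left(U \right)} = 0 \left(-6\right) + 6 = 0 + 6 = 6$)
$\left(21978 + z{\left(182 \right)}\right) + 10726 = \left(21978 + 6\right) + 10726 = 21984 + 10726 = 32710$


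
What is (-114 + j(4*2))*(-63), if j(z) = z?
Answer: 6678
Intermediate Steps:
(-114 + j(4*2))*(-63) = (-114 + 4*2)*(-63) = (-114 + 8)*(-63) = -106*(-63) = 6678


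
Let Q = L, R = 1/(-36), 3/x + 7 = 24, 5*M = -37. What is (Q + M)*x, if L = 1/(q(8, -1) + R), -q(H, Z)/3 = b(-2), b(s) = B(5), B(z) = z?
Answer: -60591/45985 ≈ -1.3176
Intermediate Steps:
b(s) = 5
M = -37/5 (M = (⅕)*(-37) = -37/5 ≈ -7.4000)
x = 3/17 (x = 3/(-7 + 24) = 3/17 ≈ 0.17647)
q(H, Z) = -15 (q(H, Z) = -3*5 = -15)
R = -1/36 ≈ -0.027778
L = -36/541 (L = 1/(-15 - 1/36) = 1/(-541/36) = -36/541 ≈ -0.066543)
Q = -36/541 ≈ -0.066543
(Q + M)*x = (-36/541 - 37/5)*(3/17) = -20197/2705*3/17 = -60591/45985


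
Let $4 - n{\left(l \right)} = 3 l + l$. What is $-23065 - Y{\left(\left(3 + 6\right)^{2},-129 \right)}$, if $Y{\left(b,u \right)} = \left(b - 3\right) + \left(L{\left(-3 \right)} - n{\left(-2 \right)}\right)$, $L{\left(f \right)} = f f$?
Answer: $-23140$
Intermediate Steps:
$L{\left(f \right)} = f^{2}$
$n{\left(l \right)} = 4 - 4 l$ ($n{\left(l \right)} = 4 - \left(3 l + l\right) = 4 - 4 l$)
$Y{\left(b,u \right)} = -6 + b$ ($Y{\left(b,u \right)} = \left(b - 3\right) - \left(4 - 9 + 8\right) = \left(-3 + b\right) + \left(9 - \left(4 + 8\right)\right) = \left(-3 + b\right) + \left(9 - 12\right) = \left(-3 + b\right) - 3 = -6 + b$)
$-23065 - Y{\left(\left(3 + 6\right)^{2},-129 \right)} = -23065 - \left(-6 + \left(3 + 6\right)^{2}\right) = -23065 - \left(-6 + 9^{2}\right) = -23065 - \left(-6 + 81\right) = -23065 - 75 = -23140$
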